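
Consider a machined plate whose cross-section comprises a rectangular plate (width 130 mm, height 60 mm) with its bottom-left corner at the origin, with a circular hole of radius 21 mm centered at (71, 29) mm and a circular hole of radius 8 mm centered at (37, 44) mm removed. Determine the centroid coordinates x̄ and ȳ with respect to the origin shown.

plate: A = 130 × 60 = 7800.00, centroid at (65.00, 30.00).
hole 1: A = −π·21² = -1385.44, centroid at (71.00, 29.00).
hole 2: A = −π·8² = -201.06, centroid at (37.00, 44.00).
ΣA = 6213.50 mm², ΣAx̄ = 401194.30 mm³, ΣAȳ = 184975.45 mm³.
x̄ = 401194.30/6213.50 = 64.57 mm; ȳ = 184975.45/6213.50 = 29.77 mm.

x̄ = 64.57 mm, ȳ = 29.77 mm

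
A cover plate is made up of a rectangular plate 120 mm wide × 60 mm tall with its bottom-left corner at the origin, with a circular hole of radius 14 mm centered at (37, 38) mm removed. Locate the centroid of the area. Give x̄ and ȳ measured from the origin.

plate: A = 120 × 60 = 7200.00, centroid at (60.00, 30.00).
hole: A = −π·14² = -615.75, centroid at (37.00, 38.00).
ΣA = 6584.25 mm², ΣAx̄ = 409217.17 mm³, ΣAȳ = 192601.42 mm³.
x̄ = 409217.17/6584.25 = 62.15 mm; ȳ = 192601.42/6584.25 = 29.25 mm.

x̄ = 62.15 mm, ȳ = 29.25 mm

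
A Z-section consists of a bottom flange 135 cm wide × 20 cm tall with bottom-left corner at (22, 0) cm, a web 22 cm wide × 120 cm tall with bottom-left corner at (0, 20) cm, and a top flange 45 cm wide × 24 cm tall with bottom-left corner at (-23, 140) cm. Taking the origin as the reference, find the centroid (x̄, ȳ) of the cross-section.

bottom flange: A = 135 × 20 = 2700.00, centroid at (89.50, 10.00).
web: A = 22 × 120 = 2640.00, centroid at (11.00, 80.00).
top flange: A = 45 × 24 = 1080.00, centroid at (-0.50, 152.00).
ΣA = 6420.00 cm², ΣAx̄ = 270150.00 cm³, ΣAȳ = 402360.00 cm³.
x̄ = 270150.00/6420.00 = 42.08 cm; ȳ = 402360.00/6420.00 = 62.67 cm.

x̄ = 42.08 cm, ȳ = 62.67 cm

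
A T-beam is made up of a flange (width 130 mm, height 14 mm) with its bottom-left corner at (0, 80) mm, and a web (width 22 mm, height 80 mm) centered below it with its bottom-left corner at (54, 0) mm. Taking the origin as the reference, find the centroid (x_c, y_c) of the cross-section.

x_c = 65.00 mm, y_c = 63.89 mm

web: A = 22 × 80 = 1760.00, centroid at (65.00, 40.00).
flange: A = 130 × 14 = 1820.00, centroid at (65.00, 87.00).
ΣA = 3580.00 mm², ΣAx_c = 232700.00 mm³, ΣAy_c = 228740.00 mm³.
x_c = 232700.00/3580.00 = 65.00 mm; y_c = 228740.00/3580.00 = 63.89 mm.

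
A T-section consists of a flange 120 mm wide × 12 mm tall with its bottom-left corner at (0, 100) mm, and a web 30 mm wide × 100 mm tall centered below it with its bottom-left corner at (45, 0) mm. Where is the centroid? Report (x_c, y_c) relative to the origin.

x_c = 60.00 mm, y_c = 68.16 mm

web: A = 30 × 100 = 3000.00, centroid at (60.00, 50.00).
flange: A = 120 × 12 = 1440.00, centroid at (60.00, 106.00).
ΣA = 4440.00 mm²
ΣAx_c = (3000.00)(60.00) + (1440.00)(60.00) = 266400.00 mm³
ΣAy_c = (3000.00)(50.00) + (1440.00)(106.00) = 302640.00 mm³
x_c = 266400.00 / 4440.00 = 60.00 mm
y_c = 302640.00 / 4440.00 = 68.16 mm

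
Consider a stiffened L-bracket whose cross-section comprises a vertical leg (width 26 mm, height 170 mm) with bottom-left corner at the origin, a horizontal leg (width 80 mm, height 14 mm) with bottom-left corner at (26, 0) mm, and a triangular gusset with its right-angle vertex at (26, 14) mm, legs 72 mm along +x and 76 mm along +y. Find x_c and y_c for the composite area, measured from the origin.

vertical leg: A = 26 × 170 = 4420.00, centroid at (13.00, 85.00).
horizontal leg: A = 80 × 14 = 1120.00, centroid at (66.00, 7.00).
gusset: A = ½·72·76 = 2736.00, centroid at (50.00, 39.33).
ΣA = 8276.00 mm²
ΣAx_c = (4420.00)(13.00) + (1120.00)(66.00) + (2736.00)(50.00) = 268180.00 mm³
ΣAy_c = (4420.00)(85.00) + (1120.00)(7.00) + (2736.00)(39.33) = 491156.00 mm³
x_c = 268180.00 / 8276.00 = 32.40 mm
y_c = 491156.00 / 8276.00 = 59.35 mm

x_c = 32.40 mm, y_c = 59.35 mm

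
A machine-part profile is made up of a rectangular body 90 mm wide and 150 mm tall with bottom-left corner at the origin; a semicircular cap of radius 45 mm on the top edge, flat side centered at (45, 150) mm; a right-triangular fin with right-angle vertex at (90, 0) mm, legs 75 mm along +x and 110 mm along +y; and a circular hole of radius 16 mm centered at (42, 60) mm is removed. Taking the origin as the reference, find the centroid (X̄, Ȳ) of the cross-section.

rectangular body: A = 90 × 150 = 13500.00, centroid at (45.00, 75.00).
semicircular top: A = ½π·45² = 3180.86, centroid at (45.00, 169.10).
triangular fin: A = ½·75·110 = 4125.00, centroid at (115.00, 36.67).
hole: A = −π·16² = -804.25, centroid at (42.00, 60.00).
ΣA = 20001.61 mm², ΣAX̄ = 1191235.41 mm³, ΣAȲ = 1653374.52 mm³.
X̄ = 1191235.41/20001.61 = 59.56 mm; Ȳ = 1653374.52/20001.61 = 82.66 mm.

X̄ = 59.56 mm, Ȳ = 82.66 mm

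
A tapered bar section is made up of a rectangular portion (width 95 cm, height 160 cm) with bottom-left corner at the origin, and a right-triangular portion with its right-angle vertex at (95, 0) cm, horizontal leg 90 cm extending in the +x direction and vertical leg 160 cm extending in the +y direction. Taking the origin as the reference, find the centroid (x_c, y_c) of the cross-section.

rectangular portion: A = 95 × 160 = 15200.00, centroid at (47.50, 80.00).
triangular portion: A = ½·90·160 = 7200.00, centroid at (125.00, 53.33).
ΣA = 22400.00 cm²
ΣAx_c = (15200.00)(47.50) + (7200.00)(125.00) = 1622000.00 cm³
ΣAy_c = (15200.00)(80.00) + (7200.00)(53.33) = 1600000.00 cm³
x_c = 1622000.00 / 22400.00 = 72.41 cm
y_c = 1600000.00 / 22400.00 = 71.43 cm

x_c = 72.41 cm, y_c = 71.43 cm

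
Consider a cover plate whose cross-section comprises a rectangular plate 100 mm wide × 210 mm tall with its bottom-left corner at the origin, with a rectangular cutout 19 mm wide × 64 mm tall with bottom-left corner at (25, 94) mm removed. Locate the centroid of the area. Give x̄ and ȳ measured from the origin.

x̄ = 50.95 mm, ȳ = 103.71 mm

Part | A | x̄ᵢ | ȳᵢ | A·x̄ᵢ | A·ȳᵢ
plate | 21000.00 | 50.00 | 105.00 | 1050000.00 | 2205000.00
hole | -1216.00 | 34.50 | 126.00 | -41952.00 | -153216.00
Σ | 19784.00 |  |  | 1008048.00 | 2051784.00
x̄ = 1008048.00 / 19784.00 = 50.95 mm
ȳ = 2051784.00 / 19784.00 = 103.71 mm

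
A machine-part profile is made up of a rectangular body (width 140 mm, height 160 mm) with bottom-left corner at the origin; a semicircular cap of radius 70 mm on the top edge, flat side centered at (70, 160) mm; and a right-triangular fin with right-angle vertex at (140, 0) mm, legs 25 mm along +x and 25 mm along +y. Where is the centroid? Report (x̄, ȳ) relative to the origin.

x̄ = 70.80 mm, ȳ = 107.03 mm

rectangular body: A = 140 × 160 = 22400.00, centroid at (70.00, 80.00).
semicircular top: A = ½π·70² = 7696.90, centroid at (70.00, 189.71).
triangular fin: A = ½·25·25 = 312.50, centroid at (148.33, 8.33).
ΣA = 30409.40 mm², ΣAx̄ = 2153137.31 mm³, ΣAȳ = 3254775.15 mm³.
x̄ = 2153137.31/30409.40 = 70.80 mm; ȳ = 3254775.15/30409.40 = 107.03 mm.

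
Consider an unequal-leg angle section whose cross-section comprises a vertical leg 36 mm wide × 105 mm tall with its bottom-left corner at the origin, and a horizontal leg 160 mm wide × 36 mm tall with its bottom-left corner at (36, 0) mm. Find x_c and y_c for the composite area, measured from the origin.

vertical leg: A = 36 × 105 = 3780.00, centroid at (18.00, 52.50).
horizontal leg: A = 160 × 36 = 5760.00, centroid at (116.00, 18.00).
ΣA = 9540.00 mm², ΣAx_c = 736200.00 mm³, ΣAy_c = 302130.00 mm³.
x_c = 736200.00/9540.00 = 77.17 mm; y_c = 302130.00/9540.00 = 31.67 mm.

x_c = 77.17 mm, y_c = 31.67 mm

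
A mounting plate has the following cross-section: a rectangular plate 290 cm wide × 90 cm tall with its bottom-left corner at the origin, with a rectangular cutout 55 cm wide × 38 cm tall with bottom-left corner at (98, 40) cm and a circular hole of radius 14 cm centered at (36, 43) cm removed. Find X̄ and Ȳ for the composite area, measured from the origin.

plate: A = 290 × 90 = 26100.00, centroid at (145.00, 45.00).
hole 1: A = −(55 × 38) = -2090.00, centroid at (125.50, 59.00).
hole 2: A = −π·14² = -615.75, centroid at (36.00, 43.00).
ΣA = 23394.25 cm², ΣAX̄ = 3500037.92 cm³, ΣAȲ = 1024712.66 cm³.
X̄ = 3500037.92/23394.25 = 149.61 cm; Ȳ = 1024712.66/23394.25 = 43.80 cm.

X̄ = 149.61 cm, Ȳ = 43.80 cm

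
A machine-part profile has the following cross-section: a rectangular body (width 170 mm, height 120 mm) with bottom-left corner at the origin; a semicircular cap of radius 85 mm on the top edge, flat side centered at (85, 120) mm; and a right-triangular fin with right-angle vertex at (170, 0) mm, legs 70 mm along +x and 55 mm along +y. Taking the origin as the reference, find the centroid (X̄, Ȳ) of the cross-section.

rectangular body: A = 170 × 120 = 20400.00, centroid at (85.00, 60.00).
semicircular top: A = ½π·85² = 11349.00, centroid at (85.00, 156.08).
triangular fin: A = ½·70·55 = 1925.00, centroid at (193.33, 18.33).
ΣA = 33674.00 mm²
ΣAX̄ = (20400.00)(85.00) + (11349.00)(85.00) + (1925.00)(193.33) = 3070831.96 mm³
ΣAȲ = (20400.00)(60.00) + (11349.00)(156.08) + (1925.00)(18.33) = 3030588.75 mm³
X̄ = 3070831.96 / 33674.00 = 91.19 mm
Ȳ = 3030588.75 / 33674.00 = 90.00 mm

X̄ = 91.19 mm, Ȳ = 90.00 mm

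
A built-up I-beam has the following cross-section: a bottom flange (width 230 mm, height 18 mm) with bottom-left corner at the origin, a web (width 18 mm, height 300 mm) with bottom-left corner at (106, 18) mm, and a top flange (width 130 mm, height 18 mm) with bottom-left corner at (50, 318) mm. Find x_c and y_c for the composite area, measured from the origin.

x_c = 115.00 mm, y_c = 143.91 mm

bottom flange: A = 230 × 18 = 4140.00, centroid at (115.00, 9.00).
web: A = 18 × 300 = 5400.00, centroid at (115.00, 168.00).
top flange: A = 130 × 18 = 2340.00, centroid at (115.00, 327.00).
ΣA = 11880.00 mm², ΣAx_c = 1366200.00 mm³, ΣAy_c = 1709640.00 mm³.
x_c = 1366200.00/11880.00 = 115.00 mm; y_c = 1709640.00/11880.00 = 143.91 mm.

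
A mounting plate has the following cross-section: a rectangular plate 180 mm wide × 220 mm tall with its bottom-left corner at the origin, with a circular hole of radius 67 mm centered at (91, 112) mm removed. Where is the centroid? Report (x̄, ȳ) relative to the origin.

x̄ = 89.45 mm, ȳ = 108.89 mm

plate: A = 180 × 220 = 39600.00, centroid at (90.00, 110.00).
hole: A = −π·67² = -14102.61, centroid at (91.00, 112.00).
ΣA = 25497.39 mm²
ΣAx̄ = (39600.00)(90.00) + (-14102.61)(91.00) = 2280662.54 mm³
ΣAȳ = (39600.00)(110.00) + (-14102.61)(112.00) = 2776507.74 mm³
x̄ = 2280662.54 / 25497.39 = 89.45 mm
ȳ = 2776507.74 / 25497.39 = 108.89 mm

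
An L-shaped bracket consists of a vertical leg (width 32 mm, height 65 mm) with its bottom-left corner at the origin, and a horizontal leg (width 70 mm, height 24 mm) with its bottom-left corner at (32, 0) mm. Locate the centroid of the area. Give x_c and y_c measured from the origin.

x_c = 38.79 mm, y_c = 23.34 mm

Part | A | x̄ᵢ | ȳᵢ | A·x̄ᵢ | A·ȳᵢ
vertical leg | 2080.00 | 16.00 | 32.50 | 33280.00 | 67600.00
horizontal leg | 1680.00 | 67.00 | 12.00 | 112560.00 | 20160.00
Σ | 3760.00 |  |  | 145840.00 | 87760.00
x_c = 145840.00 / 3760.00 = 38.79 mm
y_c = 87760.00 / 3760.00 = 23.34 mm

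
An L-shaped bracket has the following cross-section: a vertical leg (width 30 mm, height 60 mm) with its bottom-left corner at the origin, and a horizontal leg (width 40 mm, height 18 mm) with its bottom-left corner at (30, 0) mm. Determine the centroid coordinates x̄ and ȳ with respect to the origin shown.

Part | A | x̄ᵢ | ȳᵢ | A·x̄ᵢ | A·ȳᵢ
vertical leg | 1800.00 | 15.00 | 30.00 | 27000.00 | 54000.00
horizontal leg | 720.00 | 50.00 | 9.00 | 36000.00 | 6480.00
Σ | 2520.00 |  |  | 63000.00 | 60480.00
x̄ = 63000.00 / 2520.00 = 25.00 mm
ȳ = 60480.00 / 2520.00 = 24.00 mm

x̄ = 25.00 mm, ȳ = 24.00 mm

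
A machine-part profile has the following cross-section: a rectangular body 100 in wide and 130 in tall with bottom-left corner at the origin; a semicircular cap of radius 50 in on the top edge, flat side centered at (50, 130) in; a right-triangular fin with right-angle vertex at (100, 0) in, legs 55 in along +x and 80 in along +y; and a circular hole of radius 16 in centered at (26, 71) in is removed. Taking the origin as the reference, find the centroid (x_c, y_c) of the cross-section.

rectangular body: A = 100 × 130 = 13000.00, centroid at (50.00, 65.00).
semicircular top: A = ½π·50² = 3926.99, centroid at (50.00, 151.22).
triangular fin: A = ½·55·80 = 2200.00, centroid at (118.33, 26.67).
hole: A = −π·16² = -804.25, centroid at (26.00, 71.00).
ΣA = 18322.74 in²
ΣAx_c = (13000.00)(50.00) + (3926.99)(50.00) + (2200.00)(118.33) + (-804.25)(26.00) = 1085772.43 in³
ΣAy_c = (13000.00)(65.00) + (3926.99)(151.22) + (2200.00)(26.67) + (-804.25)(71.00) = 1440407.22 in³
x_c = 1085772.43 / 18322.74 = 59.26 in
y_c = 1440407.22 / 18322.74 = 78.61 in

x_c = 59.26 in, y_c = 78.61 in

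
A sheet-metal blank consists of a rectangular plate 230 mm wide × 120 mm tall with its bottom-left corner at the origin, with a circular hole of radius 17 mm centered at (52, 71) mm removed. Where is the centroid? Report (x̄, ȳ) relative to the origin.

plate: A = 230 × 120 = 27600.00, centroid at (115.00, 60.00).
hole: A = −π·17² = -907.92, centroid at (52.00, 71.00).
ΣA = 26692.08 mm²
ΣAx̄ = (27600.00)(115.00) + (-907.92)(52.00) = 3126788.15 mm³
ΣAȳ = (27600.00)(60.00) + (-907.92)(71.00) = 1591537.66 mm³
x̄ = 3126788.15 / 26692.08 = 117.14 mm
ȳ = 1591537.66 / 26692.08 = 59.63 mm

x̄ = 117.14 mm, ȳ = 59.63 mm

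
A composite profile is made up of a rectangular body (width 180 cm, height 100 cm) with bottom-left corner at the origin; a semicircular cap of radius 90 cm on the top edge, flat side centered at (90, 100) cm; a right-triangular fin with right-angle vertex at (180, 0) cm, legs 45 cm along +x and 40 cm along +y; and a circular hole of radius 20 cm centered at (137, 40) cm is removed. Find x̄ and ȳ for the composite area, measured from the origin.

x̄ = 91.17 cm, ȳ = 86.28 cm

rectangular body: A = 180 × 100 = 18000.00, centroid at (90.00, 50.00).
semicircular top: A = ½π·90² = 12723.45, centroid at (90.00, 138.20).
triangular fin: A = ½·45·40 = 900.00, centroid at (195.00, 13.33).
hole: A = −π·20² = -1256.64, centroid at (137.00, 40.00).
ΣA = 30366.81 cm²
ΣAx̄ = (18000.00)(90.00) + (12723.45)(90.00) + (900.00)(195.00) + (-1256.64)(137.00) = 2768451.24 cm³
ΣAȳ = (18000.00)(50.00) + (12723.45)(138.20) + (900.00)(13.33) + (-1256.64)(40.00) = 2620079.54 cm³
x̄ = 2768451.24 / 30366.81 = 91.17 cm
ȳ = 2620079.54 / 30366.81 = 86.28 cm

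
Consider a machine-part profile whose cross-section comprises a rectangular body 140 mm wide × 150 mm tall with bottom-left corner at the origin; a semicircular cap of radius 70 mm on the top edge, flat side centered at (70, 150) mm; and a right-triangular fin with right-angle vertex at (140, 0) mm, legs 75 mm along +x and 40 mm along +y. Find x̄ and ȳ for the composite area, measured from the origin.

rectangular body: A = 140 × 150 = 21000.00, centroid at (70.00, 75.00).
semicircular top: A = ½π·70² = 7696.90, centroid at (70.00, 179.71).
triangular fin: A = ½·75·40 = 1500.00, centroid at (165.00, 13.33).
ΣA = 30196.90 mm², ΣAx̄ = 2256283.14 mm³, ΣAȳ = 2978201.97 mm³.
x̄ = 2256283.14/30196.90 = 74.72 mm; ȳ = 2978201.97/30196.90 = 98.63 mm.

x̄ = 74.72 mm, ȳ = 98.63 mm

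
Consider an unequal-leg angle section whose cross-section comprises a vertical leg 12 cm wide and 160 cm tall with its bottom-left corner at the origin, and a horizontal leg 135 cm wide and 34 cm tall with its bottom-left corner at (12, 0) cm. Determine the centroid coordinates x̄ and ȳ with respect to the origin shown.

x̄ = 57.82 cm, ȳ = 35.58 cm

vertical leg: A = 12 × 160 = 1920.00, centroid at (6.00, 80.00).
horizontal leg: A = 135 × 34 = 4590.00, centroid at (79.50, 17.00).
ΣA = 6510.00 cm², ΣAx̄ = 376425.00 cm³, ΣAȳ = 231630.00 cm³.
x̄ = 376425.00/6510.00 = 57.82 cm; ȳ = 231630.00/6510.00 = 35.58 cm.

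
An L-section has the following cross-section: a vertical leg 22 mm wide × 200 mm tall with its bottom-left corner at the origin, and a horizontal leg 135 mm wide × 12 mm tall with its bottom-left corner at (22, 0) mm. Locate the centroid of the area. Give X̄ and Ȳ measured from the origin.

vertical leg: A = 22 × 200 = 4400.00, centroid at (11.00, 100.00).
horizontal leg: A = 135 × 12 = 1620.00, centroid at (89.50, 6.00).
ΣA = 6020.00 mm², ΣAX̄ = 193390.00 mm³, ΣAȲ = 449720.00 mm³.
X̄ = 193390.00/6020.00 = 32.12 mm; Ȳ = 449720.00/6020.00 = 74.70 mm.

X̄ = 32.12 mm, Ȳ = 74.70 mm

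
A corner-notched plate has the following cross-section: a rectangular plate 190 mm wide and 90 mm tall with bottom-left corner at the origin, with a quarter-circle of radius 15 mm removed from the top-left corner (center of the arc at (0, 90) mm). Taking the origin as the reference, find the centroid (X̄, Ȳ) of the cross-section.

Part | A | x̄ᵢ | ȳᵢ | A·x̄ᵢ | A·ȳᵢ
plate | 17100.00 | 95.00 | 45.00 | 1624500.00 | 769500.00
removed quarter-circle | -176.71 | 6.37 | 83.63 | -1125.00 | -14779.31
Σ | 16923.29 |  |  | 1623375.00 | 754720.69
X̄ = 1623375.00 / 16923.29 = 95.93 mm
Ȳ = 754720.69 / 16923.29 = 44.60 mm

X̄ = 95.93 mm, Ȳ = 44.60 mm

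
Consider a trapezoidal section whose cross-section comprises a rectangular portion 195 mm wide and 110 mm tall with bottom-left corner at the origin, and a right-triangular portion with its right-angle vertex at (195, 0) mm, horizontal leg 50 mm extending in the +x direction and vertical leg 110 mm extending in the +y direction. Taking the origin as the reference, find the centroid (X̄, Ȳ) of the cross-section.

X̄ = 110.47 mm, Ȳ = 52.92 mm

rectangular portion: A = 195 × 110 = 21450.00, centroid at (97.50, 55.00).
triangular portion: A = ½·50·110 = 2750.00, centroid at (211.67, 36.67).
ΣA = 24200.00 mm²
ΣAX̄ = (21450.00)(97.50) + (2750.00)(211.67) = 2673458.33 mm³
ΣAȲ = (21450.00)(55.00) + (2750.00)(36.67) = 1280583.33 mm³
X̄ = 2673458.33 / 24200.00 = 110.47 mm
Ȳ = 1280583.33 / 24200.00 = 52.92 mm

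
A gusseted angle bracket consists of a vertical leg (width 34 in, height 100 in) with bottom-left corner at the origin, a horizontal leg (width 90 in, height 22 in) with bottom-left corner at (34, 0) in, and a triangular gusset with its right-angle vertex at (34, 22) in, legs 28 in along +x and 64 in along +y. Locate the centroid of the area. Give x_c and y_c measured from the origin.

vertical leg: A = 34 × 100 = 3400.00, centroid at (17.00, 50.00).
horizontal leg: A = 90 × 22 = 1980.00, centroid at (79.00, 11.00).
gusset: A = ½·28·64 = 896.00, centroid at (43.33, 43.33).
ΣA = 6276.00 in², ΣAx_c = 253046.67 in³, ΣAy_c = 230606.67 in³.
x_c = 253046.67/6276.00 = 40.32 in; y_c = 230606.67/6276.00 = 36.74 in.

x_c = 40.32 in, y_c = 36.74 in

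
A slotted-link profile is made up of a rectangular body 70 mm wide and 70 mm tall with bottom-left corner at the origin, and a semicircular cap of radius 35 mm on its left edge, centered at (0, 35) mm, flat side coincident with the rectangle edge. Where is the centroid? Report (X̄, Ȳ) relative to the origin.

X̄ = 20.94 mm, Ȳ = 35.00 mm

rectangular body: A = 70 × 70 = 4900.00, centroid at (35.00, 35.00).
semicircular end: A = ½π·35² = 1924.23, centroid at (-14.85, 35.00).
ΣA = 6824.23 mm², ΣAX̄ = 142916.67 mm³, ΣAȲ = 238847.89 mm³.
X̄ = 142916.67/6824.23 = 20.94 mm; Ȳ = 238847.89/6824.23 = 35.00 mm.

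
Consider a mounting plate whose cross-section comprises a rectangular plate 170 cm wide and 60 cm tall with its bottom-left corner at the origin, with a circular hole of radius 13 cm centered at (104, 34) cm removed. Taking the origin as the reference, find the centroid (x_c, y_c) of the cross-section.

x_c = 83.96 cm, y_c = 29.78 cm

plate: A = 170 × 60 = 10200.00, centroid at (85.00, 30.00).
hole: A = −π·13² = -530.93, centroid at (104.00, 34.00).
ΣA = 9669.07 cm², ΣAx_c = 811783.37 cm³, ΣAy_c = 287948.41 cm³.
x_c = 811783.37/9669.07 = 83.96 cm; y_c = 287948.41/9669.07 = 29.78 cm.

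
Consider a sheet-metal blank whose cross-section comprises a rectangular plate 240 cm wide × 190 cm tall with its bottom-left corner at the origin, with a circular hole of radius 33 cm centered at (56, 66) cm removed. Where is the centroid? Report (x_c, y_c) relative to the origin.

x_c = 125.19 cm, y_c = 97.35 cm

plate: A = 240 × 190 = 45600.00, centroid at (120.00, 95.00).
hole: A = −π·33² = -3421.19, centroid at (56.00, 66.00).
ΣA = 42178.81 cm², ΣAx_c = 5280413.11 cm³, ΣAy_c = 4106201.17 cm³.
x_c = 5280413.11/42178.81 = 125.19 cm; y_c = 4106201.17/42178.81 = 97.35 cm.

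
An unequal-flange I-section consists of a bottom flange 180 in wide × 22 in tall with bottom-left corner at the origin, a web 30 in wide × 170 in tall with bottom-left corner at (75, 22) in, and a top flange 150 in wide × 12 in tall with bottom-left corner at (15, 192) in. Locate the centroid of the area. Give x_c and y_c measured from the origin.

x_c = 90.00 in, y_c = 87.08 in

bottom flange: A = 180 × 22 = 3960.00, centroid at (90.00, 11.00).
web: A = 30 × 170 = 5100.00, centroid at (90.00, 107.00).
top flange: A = 150 × 12 = 1800.00, centroid at (90.00, 198.00).
ΣA = 10860.00 in², ΣAx_c = 977400.00 in³, ΣAy_c = 945660.00 in³.
x_c = 977400.00/10860.00 = 90.00 in; y_c = 945660.00/10860.00 = 87.08 in.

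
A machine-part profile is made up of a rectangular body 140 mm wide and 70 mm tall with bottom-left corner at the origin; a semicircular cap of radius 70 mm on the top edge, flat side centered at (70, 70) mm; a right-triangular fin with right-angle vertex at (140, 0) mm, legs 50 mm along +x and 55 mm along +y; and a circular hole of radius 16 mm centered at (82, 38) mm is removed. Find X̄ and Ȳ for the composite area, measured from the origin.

X̄ = 76.06 mm, Ȳ = 61.16 mm

Part | A | x̄ᵢ | ȳᵢ | A·x̄ᵢ | A·ȳᵢ
rectangular body | 9800.00 | 70.00 | 35.00 | 686000.00 | 343000.00
semicircular top | 7696.90 | 70.00 | 99.71 | 538783.14 | 767449.81
triangular fin | 1375.00 | 156.67 | 18.33 | 215416.67 | 25208.33
hole | -804.25 | 82.00 | 38.00 | -65948.31 | -30561.41
Σ | 18067.65 |  |  | 1374251.49 | 1105096.73
X̄ = 1374251.49 / 18067.65 = 76.06 mm
Ȳ = 1105096.73 / 18067.65 = 61.16 mm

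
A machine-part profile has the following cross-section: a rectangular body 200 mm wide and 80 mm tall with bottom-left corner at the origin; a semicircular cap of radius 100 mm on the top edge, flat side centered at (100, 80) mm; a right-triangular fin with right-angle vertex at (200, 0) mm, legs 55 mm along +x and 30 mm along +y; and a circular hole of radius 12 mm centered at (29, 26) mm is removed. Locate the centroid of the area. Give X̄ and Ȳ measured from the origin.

rectangular body: A = 200 × 80 = 16000.00, centroid at (100.00, 40.00).
semicircular top: A = ½π·100² = 15707.96, centroid at (100.00, 122.44).
triangular fin: A = ½·55·30 = 825.00, centroid at (218.33, 10.00).
hole: A = −π·12² = -452.39, centroid at (29.00, 26.00).
ΣA = 32080.57 mm², ΣAX̄ = 3337802.04 mm³, ΣAȲ = 2559791.61 mm³.
X̄ = 3337802.04/32080.57 = 104.04 mm; Ȳ = 2559791.61/32080.57 = 79.79 mm.

X̄ = 104.04 mm, Ȳ = 79.79 mm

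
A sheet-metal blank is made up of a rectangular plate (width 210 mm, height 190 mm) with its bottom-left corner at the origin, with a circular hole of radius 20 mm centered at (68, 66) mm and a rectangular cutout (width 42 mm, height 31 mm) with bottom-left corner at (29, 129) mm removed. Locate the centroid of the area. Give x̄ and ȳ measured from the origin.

x̄ = 108.16 mm, ȳ = 94.25 mm

plate: A = 210 × 190 = 39900.00, centroid at (105.00, 95.00).
hole 1: A = −π·20² = -1256.64, centroid at (68.00, 66.00).
hole 2: A = −(42 × 31) = -1302.00, centroid at (50.00, 144.50).
ΣA = 37341.36 mm²
ΣAx̄ = (39900.00)(105.00) + (-1256.64)(68.00) + (-1302.00)(50.00) = 4038948.68 mm³
ΣAȳ = (39900.00)(95.00) + (-1256.64)(66.00) + (-1302.00)(144.50) = 3519422.95 mm³
x̄ = 4038948.68 / 37341.36 = 108.16 mm
ȳ = 3519422.95 / 37341.36 = 94.25 mm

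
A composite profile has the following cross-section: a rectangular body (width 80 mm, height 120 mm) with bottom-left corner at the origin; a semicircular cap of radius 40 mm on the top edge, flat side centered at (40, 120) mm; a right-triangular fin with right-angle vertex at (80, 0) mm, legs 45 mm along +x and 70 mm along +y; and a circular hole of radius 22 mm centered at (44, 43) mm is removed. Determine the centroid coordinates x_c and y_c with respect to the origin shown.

rectangular body: A = 80 × 120 = 9600.00, centroid at (40.00, 60.00).
semicircular top: A = ½π·40² = 2513.27, centroid at (40.00, 136.98).
triangular fin: A = ½·45·70 = 1575.00, centroid at (95.00, 23.33).
hole: A = −π·22² = -1520.53, centroid at (44.00, 43.00).
ΣA = 12167.74 mm²
ΣAx_c = (9600.00)(40.00) + (2513.27)(40.00) + (1575.00)(95.00) + (-1520.53)(44.00) = 567252.61 mm³
ΣAy_c = (9600.00)(60.00) + (2513.27)(136.98) + (1575.00)(23.33) + (-1520.53)(43.00) = 891626.74 mm³
x_c = 567252.61 / 12167.74 = 46.62 mm
y_c = 891626.74 / 12167.74 = 73.28 mm

x_c = 46.62 mm, y_c = 73.28 mm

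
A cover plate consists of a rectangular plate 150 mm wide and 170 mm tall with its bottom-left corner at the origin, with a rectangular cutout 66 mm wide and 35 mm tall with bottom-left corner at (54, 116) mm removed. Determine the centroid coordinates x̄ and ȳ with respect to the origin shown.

x̄ = 73.80 mm, ȳ = 80.17 mm

plate: A = 150 × 170 = 25500.00, centroid at (75.00, 85.00).
hole: A = −(66 × 35) = -2310.00, centroid at (87.00, 133.50).
ΣA = 23190.00 mm²
ΣAx̄ = (25500.00)(75.00) + (-2310.00)(87.00) = 1711530.00 mm³
ΣAȳ = (25500.00)(85.00) + (-2310.00)(133.50) = 1859115.00 mm³
x̄ = 1711530.00 / 23190.00 = 73.80 mm
ȳ = 1859115.00 / 23190.00 = 80.17 mm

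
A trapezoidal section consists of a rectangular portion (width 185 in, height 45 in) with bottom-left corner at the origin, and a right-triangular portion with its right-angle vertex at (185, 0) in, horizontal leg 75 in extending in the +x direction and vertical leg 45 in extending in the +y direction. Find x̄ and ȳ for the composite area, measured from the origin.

x̄ = 112.30 in, ȳ = 21.24 in

rectangular portion: A = 185 × 45 = 8325.00, centroid at (92.50, 22.50).
triangular portion: A = ½·75·45 = 1687.50, centroid at (210.00, 15.00).
ΣA = 10012.50 in², ΣAx̄ = 1124437.50 in³, ΣAȳ = 212625.00 in³.
x̄ = 1124437.50/10012.50 = 112.30 in; ȳ = 212625.00/10012.50 = 21.24 in.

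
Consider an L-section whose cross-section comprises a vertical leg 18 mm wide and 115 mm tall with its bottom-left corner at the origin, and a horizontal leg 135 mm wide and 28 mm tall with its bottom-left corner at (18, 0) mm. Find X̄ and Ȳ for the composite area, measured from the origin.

X̄ = 58.43 mm, Ȳ = 29.39 mm

Part | A | x̄ᵢ | ȳᵢ | A·x̄ᵢ | A·ȳᵢ
vertical leg | 2070.00 | 9.00 | 57.50 | 18630.00 | 119025.00
horizontal leg | 3780.00 | 85.50 | 14.00 | 323190.00 | 52920.00
Σ | 5850.00 |  |  | 341820.00 | 171945.00
X̄ = 341820.00 / 5850.00 = 58.43 mm
Ȳ = 171945.00 / 5850.00 = 29.39 mm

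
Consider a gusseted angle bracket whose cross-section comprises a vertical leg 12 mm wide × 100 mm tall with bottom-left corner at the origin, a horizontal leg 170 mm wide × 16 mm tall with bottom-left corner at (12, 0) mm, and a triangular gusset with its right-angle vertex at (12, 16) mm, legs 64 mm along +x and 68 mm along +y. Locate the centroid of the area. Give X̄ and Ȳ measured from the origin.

X̄ = 56.36 mm, Ȳ = 27.21 mm

vertical leg: A = 12 × 100 = 1200.00, centroid at (6.00, 50.00).
horizontal leg: A = 170 × 16 = 2720.00, centroid at (97.00, 8.00).
gusset: A = ½·64·68 = 2176.00, centroid at (33.33, 38.67).
ΣA = 6096.00 mm², ΣAX̄ = 343573.33 mm³, ΣAȲ = 165898.67 mm³.
X̄ = 343573.33/6096.00 = 56.36 mm; Ȳ = 165898.67/6096.00 = 27.21 mm.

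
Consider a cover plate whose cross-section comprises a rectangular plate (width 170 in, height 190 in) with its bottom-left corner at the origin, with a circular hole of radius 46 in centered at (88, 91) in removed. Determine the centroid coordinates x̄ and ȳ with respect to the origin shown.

x̄ = 84.22 in, ȳ = 96.04 in

plate: A = 170 × 190 = 32300.00, centroid at (85.00, 95.00).
hole: A = −π·46² = -6647.61, centroid at (88.00, 91.00).
ΣA = 25652.39 in², ΣAx̄ = 2160510.32 in³, ΣAȳ = 2463567.48 in³.
x̄ = 2160510.32/25652.39 = 84.22 in; ȳ = 2463567.48/25652.39 = 96.04 in.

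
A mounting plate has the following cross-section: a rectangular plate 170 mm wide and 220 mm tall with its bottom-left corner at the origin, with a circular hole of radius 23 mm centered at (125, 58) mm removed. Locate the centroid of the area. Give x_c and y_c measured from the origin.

x_c = 83.14 mm, y_c = 112.42 mm

plate: A = 170 × 220 = 37400.00, centroid at (85.00, 110.00).
hole: A = −π·23² = -1661.90, centroid at (125.00, 58.00).
ΣA = 35738.10 mm², ΣAx_c = 2971262.19 mm³, ΣAy_c = 4017609.65 mm³.
x_c = 2971262.19/35738.10 = 83.14 mm; y_c = 4017609.65/35738.10 = 112.42 mm.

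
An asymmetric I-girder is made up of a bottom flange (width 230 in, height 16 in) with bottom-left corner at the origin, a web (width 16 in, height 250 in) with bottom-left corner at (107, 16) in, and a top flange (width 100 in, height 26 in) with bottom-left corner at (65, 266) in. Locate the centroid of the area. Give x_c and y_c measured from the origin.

bottom flange: A = 230 × 16 = 3680.00, centroid at (115.00, 8.00).
web: A = 16 × 250 = 4000.00, centroid at (115.00, 141.00).
top flange: A = 100 × 26 = 2600.00, centroid at (115.00, 279.00).
ΣA = 10280.00 in², ΣAx_c = 1182200.00 in³, ΣAy_c = 1318840.00 in³.
x_c = 1182200.00/10280.00 = 115.00 in; y_c = 1318840.00/10280.00 = 128.29 in.

x_c = 115.00 in, y_c = 128.29 in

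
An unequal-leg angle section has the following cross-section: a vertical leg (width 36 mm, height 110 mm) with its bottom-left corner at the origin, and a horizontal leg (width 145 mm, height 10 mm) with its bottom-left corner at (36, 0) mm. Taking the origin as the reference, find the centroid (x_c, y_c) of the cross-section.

x_c = 42.26 mm, y_c = 41.60 mm

vertical leg: A = 36 × 110 = 3960.00, centroid at (18.00, 55.00).
horizontal leg: A = 145 × 10 = 1450.00, centroid at (108.50, 5.00).
ΣA = 5410.00 mm²
ΣAx_c = (3960.00)(18.00) + (1450.00)(108.50) = 228605.00 mm³
ΣAy_c = (3960.00)(55.00) + (1450.00)(5.00) = 225050.00 mm³
x_c = 228605.00 / 5410.00 = 42.26 mm
y_c = 225050.00 / 5410.00 = 41.60 mm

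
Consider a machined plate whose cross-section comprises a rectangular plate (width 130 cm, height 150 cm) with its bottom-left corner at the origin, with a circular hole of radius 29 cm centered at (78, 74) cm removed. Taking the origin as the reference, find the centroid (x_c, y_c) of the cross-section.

plate: A = 130 × 150 = 19500.00, centroid at (65.00, 75.00).
hole: A = −π·29² = -2642.08, centroid at (78.00, 74.00).
ΣA = 16857.92 cm², ΣAx_c = 1061417.81 cm³, ΣAy_c = 1266986.12 cm³.
x_c = 1061417.81/16857.92 = 62.96 cm; y_c = 1266986.12/16857.92 = 75.16 cm.

x_c = 62.96 cm, y_c = 75.16 cm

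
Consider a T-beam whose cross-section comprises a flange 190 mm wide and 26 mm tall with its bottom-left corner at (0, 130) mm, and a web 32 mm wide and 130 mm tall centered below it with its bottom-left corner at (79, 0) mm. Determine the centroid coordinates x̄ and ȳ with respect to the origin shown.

x̄ = 95.00 mm, ȳ = 107.34 mm

web: A = 32 × 130 = 4160.00, centroid at (95.00, 65.00).
flange: A = 190 × 26 = 4940.00, centroid at (95.00, 143.00).
ΣA = 9100.00 mm²
ΣAx̄ = (4160.00)(95.00) + (4940.00)(95.00) = 864500.00 mm³
ΣAȳ = (4160.00)(65.00) + (4940.00)(143.00) = 976820.00 mm³
x̄ = 864500.00 / 9100.00 = 95.00 mm
ȳ = 976820.00 / 9100.00 = 107.34 mm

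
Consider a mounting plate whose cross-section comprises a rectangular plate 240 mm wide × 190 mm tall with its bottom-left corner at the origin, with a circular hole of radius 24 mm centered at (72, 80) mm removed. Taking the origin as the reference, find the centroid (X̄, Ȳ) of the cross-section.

X̄ = 121.98 mm, Ȳ = 95.62 mm

plate: A = 240 × 190 = 45600.00, centroid at (120.00, 95.00).
hole: A = −π·24² = -1809.56, centroid at (72.00, 80.00).
ΣA = 43790.44 mm², ΣAX̄ = 5341711.87 mm³, ΣAȲ = 4187235.41 mm³.
X̄ = 5341711.87/43790.44 = 121.98 mm; Ȳ = 4187235.41/43790.44 = 95.62 mm.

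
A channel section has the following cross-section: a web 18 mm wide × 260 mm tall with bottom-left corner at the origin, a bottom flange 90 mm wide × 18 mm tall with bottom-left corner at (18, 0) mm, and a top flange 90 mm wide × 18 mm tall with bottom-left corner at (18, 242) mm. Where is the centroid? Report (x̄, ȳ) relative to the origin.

Part | A | x̄ᵢ | ȳᵢ | A·x̄ᵢ | A·ȳᵢ
web | 4680.00 | 9.00 | 130.00 | 42120.00 | 608400.00
bottom flange | 1620.00 | 63.00 | 9.00 | 102060.00 | 14580.00
top flange | 1620.00 | 63.00 | 251.00 | 102060.00 | 406620.00
Σ | 7920.00 |  |  | 246240.00 | 1029600.00
x̄ = 246240.00 / 7920.00 = 31.09 mm
ȳ = 1029600.00 / 7920.00 = 130.00 mm

x̄ = 31.09 mm, ȳ = 130.00 mm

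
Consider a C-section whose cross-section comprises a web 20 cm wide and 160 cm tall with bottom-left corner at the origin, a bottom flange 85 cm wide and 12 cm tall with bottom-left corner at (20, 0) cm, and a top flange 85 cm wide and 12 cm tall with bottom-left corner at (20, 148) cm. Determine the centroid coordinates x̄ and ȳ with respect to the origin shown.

web: A = 20 × 160 = 3200.00, centroid at (10.00, 80.00).
bottom flange: A = 85 × 12 = 1020.00, centroid at (62.50, 6.00).
top flange: A = 85 × 12 = 1020.00, centroid at (62.50, 154.00).
ΣA = 5240.00 cm², ΣAx̄ = 159500.00 cm³, ΣAȳ = 419200.00 cm³.
x̄ = 159500.00/5240.00 = 30.44 cm; ȳ = 419200.00/5240.00 = 80.00 cm.

x̄ = 30.44 cm, ȳ = 80.00 cm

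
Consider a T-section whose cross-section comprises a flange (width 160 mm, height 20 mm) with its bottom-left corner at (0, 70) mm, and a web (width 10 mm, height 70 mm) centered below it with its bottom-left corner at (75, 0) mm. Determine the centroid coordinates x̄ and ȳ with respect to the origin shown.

x̄ = 80.00 mm, ȳ = 71.92 mm

web: A = 10 × 70 = 700.00, centroid at (80.00, 35.00).
flange: A = 160 × 20 = 3200.00, centroid at (80.00, 80.00).
ΣA = 3900.00 mm², ΣAx̄ = 312000.00 mm³, ΣAȳ = 280500.00 mm³.
x̄ = 312000.00/3900.00 = 80.00 mm; ȳ = 280500.00/3900.00 = 71.92 mm.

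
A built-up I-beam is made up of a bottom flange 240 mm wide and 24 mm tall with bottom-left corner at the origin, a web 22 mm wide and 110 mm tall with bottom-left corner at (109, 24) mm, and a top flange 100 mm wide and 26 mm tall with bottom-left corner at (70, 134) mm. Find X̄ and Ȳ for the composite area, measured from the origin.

Part | A | x̄ᵢ | ȳᵢ | A·x̄ᵢ | A·ȳᵢ
bottom flange | 5760.00 | 120.00 | 12.00 | 691200.00 | 69120.00
web | 2420.00 | 120.00 | 79.00 | 290400.00 | 191180.00
top flange | 2600.00 | 120.00 | 147.00 | 312000.00 | 382200.00
Σ | 10780.00 |  |  | 1293600.00 | 642500.00
X̄ = 1293600.00 / 10780.00 = 120.00 mm
Ȳ = 642500.00 / 10780.00 = 59.60 mm

X̄ = 120.00 mm, Ȳ = 59.60 mm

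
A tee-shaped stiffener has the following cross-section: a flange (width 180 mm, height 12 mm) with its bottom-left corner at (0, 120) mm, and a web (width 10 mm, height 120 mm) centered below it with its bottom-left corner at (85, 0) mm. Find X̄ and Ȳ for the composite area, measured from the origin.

web: A = 10 × 120 = 1200.00, centroid at (90.00, 60.00).
flange: A = 180 × 12 = 2160.00, centroid at (90.00, 126.00).
ΣA = 3360.00 mm²
ΣAX̄ = (1200.00)(90.00) + (2160.00)(90.00) = 302400.00 mm³
ΣAȲ = (1200.00)(60.00) + (2160.00)(126.00) = 344160.00 mm³
X̄ = 302400.00 / 3360.00 = 90.00 mm
Ȳ = 344160.00 / 3360.00 = 102.43 mm

X̄ = 90.00 mm, Ȳ = 102.43 mm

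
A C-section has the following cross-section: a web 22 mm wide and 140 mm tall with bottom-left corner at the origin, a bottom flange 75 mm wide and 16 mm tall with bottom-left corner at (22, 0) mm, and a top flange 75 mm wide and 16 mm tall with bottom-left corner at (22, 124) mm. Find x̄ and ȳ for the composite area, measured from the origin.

x̄ = 32.24 mm, ȳ = 70.00 mm

web: A = 22 × 140 = 3080.00, centroid at (11.00, 70.00).
bottom flange: A = 75 × 16 = 1200.00, centroid at (59.50, 8.00).
top flange: A = 75 × 16 = 1200.00, centroid at (59.50, 132.00).
ΣA = 5480.00 mm², ΣAx̄ = 176680.00 mm³, ΣAȳ = 383600.00 mm³.
x̄ = 176680.00/5480.00 = 32.24 mm; ȳ = 383600.00/5480.00 = 70.00 mm.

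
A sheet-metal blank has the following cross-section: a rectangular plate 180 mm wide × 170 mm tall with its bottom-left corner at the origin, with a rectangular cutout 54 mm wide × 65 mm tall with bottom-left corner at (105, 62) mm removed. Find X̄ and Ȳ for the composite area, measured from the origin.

plate: A = 180 × 170 = 30600.00, centroid at (90.00, 85.00).
hole: A = −(54 × 65) = -3510.00, centroid at (132.00, 94.50).
ΣA = 27090.00 mm²
ΣAX̄ = (30600.00)(90.00) + (-3510.00)(132.00) = 2290680.00 mm³
ΣAȲ = (30600.00)(85.00) + (-3510.00)(94.50) = 2269305.00 mm³
X̄ = 2290680.00 / 27090.00 = 84.56 mm
Ȳ = 2269305.00 / 27090.00 = 83.77 mm

X̄ = 84.56 mm, Ȳ = 83.77 mm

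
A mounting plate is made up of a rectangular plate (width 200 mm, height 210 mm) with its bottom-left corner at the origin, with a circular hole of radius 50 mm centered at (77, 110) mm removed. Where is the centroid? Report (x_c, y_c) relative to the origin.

plate: A = 200 × 210 = 42000.00, centroid at (100.00, 105.00).
hole: A = −π·50² = -7853.98, centroid at (77.00, 110.00).
ΣA = 34146.02 mm², ΣAx_c = 3595243.41 mm³, ΣAy_c = 3546062.02 mm³.
x_c = 3595243.41/34146.02 = 105.29 mm; y_c = 3546062.02/34146.02 = 103.85 mm.

x_c = 105.29 mm, y_c = 103.85 mm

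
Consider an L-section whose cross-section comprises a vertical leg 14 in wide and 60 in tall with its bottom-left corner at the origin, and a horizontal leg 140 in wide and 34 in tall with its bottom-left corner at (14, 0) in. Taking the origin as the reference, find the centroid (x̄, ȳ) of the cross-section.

x̄ = 72.45 in, ȳ = 18.95 in

vertical leg: A = 14 × 60 = 840.00, centroid at (7.00, 30.00).
horizontal leg: A = 140 × 34 = 4760.00, centroid at (84.00, 17.00).
ΣA = 5600.00 in², ΣAx̄ = 405720.00 in³, ΣAȳ = 106120.00 in³.
x̄ = 405720.00/5600.00 = 72.45 in; ȳ = 106120.00/5600.00 = 18.95 in.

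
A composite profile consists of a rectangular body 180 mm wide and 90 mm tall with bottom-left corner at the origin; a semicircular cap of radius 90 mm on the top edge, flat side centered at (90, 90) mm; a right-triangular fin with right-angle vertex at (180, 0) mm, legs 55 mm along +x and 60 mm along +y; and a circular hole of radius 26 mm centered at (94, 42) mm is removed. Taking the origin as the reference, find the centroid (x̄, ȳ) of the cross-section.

x̄ = 95.98 mm, ȳ = 80.98 mm

rectangular body: A = 180 × 90 = 16200.00, centroid at (90.00, 45.00).
semicircular top: A = ½π·90² = 12723.45, centroid at (90.00, 128.20).
triangular fin: A = ½·55·60 = 1650.00, centroid at (198.33, 20.00).
hole: A = −π·26² = -2123.72, centroid at (94.00, 42.00).
ΣA = 28449.73 mm²
ΣAx̄ = (16200.00)(90.00) + (12723.45)(90.00) + (1650.00)(198.33) + (-2123.72)(94.00) = 2730731.16 mm³
ΣAȳ = (16200.00)(45.00) + (12723.45)(128.20) + (1650.00)(20.00) + (-2123.72)(42.00) = 2303914.42 mm³
x̄ = 2730731.16 / 28449.73 = 95.98 mm
ȳ = 2303914.42 / 28449.73 = 80.98 mm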